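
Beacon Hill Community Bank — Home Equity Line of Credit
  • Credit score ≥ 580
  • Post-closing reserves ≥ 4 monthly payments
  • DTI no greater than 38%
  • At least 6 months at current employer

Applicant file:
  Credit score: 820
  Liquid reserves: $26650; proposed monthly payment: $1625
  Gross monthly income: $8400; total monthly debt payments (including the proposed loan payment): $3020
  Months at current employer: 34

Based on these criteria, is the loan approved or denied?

Approved

Credit score 820 ≥ 580 (meets)
Reserves = 26,650/1,625 = 16.4 months ≥ 4
DTI = 3,020/8,400 = 36% ≤ 38%
Employment 34 ≥ 6 months
All criteria satisfied.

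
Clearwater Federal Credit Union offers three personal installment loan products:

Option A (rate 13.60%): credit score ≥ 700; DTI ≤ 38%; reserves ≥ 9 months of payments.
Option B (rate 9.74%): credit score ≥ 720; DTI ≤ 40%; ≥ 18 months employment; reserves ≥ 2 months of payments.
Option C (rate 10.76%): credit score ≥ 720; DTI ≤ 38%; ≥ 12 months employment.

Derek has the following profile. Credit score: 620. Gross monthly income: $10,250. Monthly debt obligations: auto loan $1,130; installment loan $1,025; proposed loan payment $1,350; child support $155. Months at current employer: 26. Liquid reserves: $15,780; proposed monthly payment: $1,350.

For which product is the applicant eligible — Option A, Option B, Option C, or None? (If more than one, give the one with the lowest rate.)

None

Total debts = (1,130 + 1,025 + 1,350 + 155) = 3,660; DTI = 3,660/10,250 = 35.7%.
Reserves = 15,780/1,350 = 11.7 months.
Option A: score 620 < 700; DTI 35.7% ≤ 38%; reserves 11.7 ≥ 9 mo → does not qualify.
Option B: score 620 < 720; DTI 35.7% ≤ 40%; employment 26 ≥ 18 mo; reserves 11.7 ≥ 2 mo → does not qualify.
Option C: score 620 < 720; DTI 35.7% ≤ 38%; employment 26 ≥ 12 mo → does not qualify.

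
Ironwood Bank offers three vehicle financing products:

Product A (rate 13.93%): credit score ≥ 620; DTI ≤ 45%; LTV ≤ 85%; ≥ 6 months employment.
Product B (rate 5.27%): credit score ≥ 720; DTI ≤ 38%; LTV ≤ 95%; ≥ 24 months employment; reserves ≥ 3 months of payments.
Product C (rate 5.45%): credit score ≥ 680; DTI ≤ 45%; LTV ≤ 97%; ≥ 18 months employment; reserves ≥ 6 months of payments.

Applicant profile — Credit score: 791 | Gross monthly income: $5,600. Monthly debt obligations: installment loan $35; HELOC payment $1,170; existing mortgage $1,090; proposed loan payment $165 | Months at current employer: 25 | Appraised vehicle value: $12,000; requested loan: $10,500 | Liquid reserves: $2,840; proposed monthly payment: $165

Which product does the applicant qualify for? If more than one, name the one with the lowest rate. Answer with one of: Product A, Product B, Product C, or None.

Total debts = (35 + 1,170 + 1,090 + 165) = 2,460; DTI = 2,460/5,600 = 43.9%.
LTV = 10,500/12,000 = 87.5%.
Reserves = 2,840/165 = 17.2 months.
Product A: score 791 ≥ 620; DTI 43.9% ≤ 45%; LTV 87.5% > 85%; employment 25 ≥ 6 mo → does not qualify.
Product B: score 791 ≥ 720; DTI 43.9% > 38%; LTV 87.5% ≤ 95%; employment 25 ≥ 24 mo; reserves 17.2 ≥ 3 mo → does not qualify.
Product C: score 791 ≥ 680; DTI 43.9% ≤ 45%; LTV 87.5% ≤ 97%; employment 25 ≥ 18 mo; reserves 17.2 ≥ 6 mo → qualifies.

Product C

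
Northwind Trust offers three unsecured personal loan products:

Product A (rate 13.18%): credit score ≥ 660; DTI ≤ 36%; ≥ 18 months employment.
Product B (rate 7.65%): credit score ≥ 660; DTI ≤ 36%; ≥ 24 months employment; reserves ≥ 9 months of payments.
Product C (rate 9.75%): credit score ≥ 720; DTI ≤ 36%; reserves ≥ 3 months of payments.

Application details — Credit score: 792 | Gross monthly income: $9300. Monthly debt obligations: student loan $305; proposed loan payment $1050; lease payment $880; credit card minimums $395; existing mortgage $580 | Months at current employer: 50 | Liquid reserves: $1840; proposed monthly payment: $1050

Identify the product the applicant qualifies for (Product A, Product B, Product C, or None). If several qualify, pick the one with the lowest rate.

Product A

Total debts = (305 + 1,050 + 880 + 395 + 580) = 3,210; DTI = 3,210/9,300 = 34.5%.
Reserves = 1,840/1,050 = 1.8 months.
Product A: score 792 ≥ 660; DTI 34.5% ≤ 36%; employment 50 ≥ 18 mo → qualifies.
Product B: score 792 ≥ 660; DTI 34.5% ≤ 36%; employment 50 ≥ 24 mo; reserves 1.8 < 9 mo → does not qualify.
Product C: score 792 ≥ 720; DTI 34.5% ≤ 36%; reserves 1.8 < 3 mo → does not qualify.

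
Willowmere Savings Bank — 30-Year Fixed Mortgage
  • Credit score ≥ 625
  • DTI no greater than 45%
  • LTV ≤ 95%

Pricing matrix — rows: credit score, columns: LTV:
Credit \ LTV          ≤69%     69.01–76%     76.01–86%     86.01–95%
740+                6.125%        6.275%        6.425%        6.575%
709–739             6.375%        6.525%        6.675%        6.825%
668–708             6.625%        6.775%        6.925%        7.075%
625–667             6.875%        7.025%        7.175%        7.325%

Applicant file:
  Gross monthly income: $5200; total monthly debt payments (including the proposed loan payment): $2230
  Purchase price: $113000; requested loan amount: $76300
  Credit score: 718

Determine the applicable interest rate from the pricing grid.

6.375%

Credit score 718 ≥ 625; DTI = 2,230/5,200 = 42.9% ≤ 45%
Loan-to-value = 76,300/113,000 = 67.5% — pass (95% max)
Row: 718 falls in 709–739. Column: 67.5% falls in ≤69%. Rate = 6.375%.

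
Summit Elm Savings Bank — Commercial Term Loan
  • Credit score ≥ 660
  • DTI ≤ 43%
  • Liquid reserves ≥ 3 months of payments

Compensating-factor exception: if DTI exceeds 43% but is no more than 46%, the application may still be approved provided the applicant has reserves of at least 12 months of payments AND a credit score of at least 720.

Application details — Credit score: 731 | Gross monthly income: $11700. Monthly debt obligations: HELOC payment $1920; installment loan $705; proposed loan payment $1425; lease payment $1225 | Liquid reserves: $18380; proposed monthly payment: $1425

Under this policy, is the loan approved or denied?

Credit score 731 ≥ 660 (meets base)
Total debts = (1,920 + 705 + 1,425 + 1,225) = 5,275. DTI: 5,275 ÷ 11,700 = 45.1%, over the 43% base limit.
Reserves: 18,380 ÷ 1,425 = 12.9 months (meets 3-month minimum)
DTI 45.1% is within the 43%–46% exception band; checking compensating factors.
Override check — reserves: 12.9 mo (ok); score: 731 (ok).
Both override conditions satisfied; DTI exception granted.

Approved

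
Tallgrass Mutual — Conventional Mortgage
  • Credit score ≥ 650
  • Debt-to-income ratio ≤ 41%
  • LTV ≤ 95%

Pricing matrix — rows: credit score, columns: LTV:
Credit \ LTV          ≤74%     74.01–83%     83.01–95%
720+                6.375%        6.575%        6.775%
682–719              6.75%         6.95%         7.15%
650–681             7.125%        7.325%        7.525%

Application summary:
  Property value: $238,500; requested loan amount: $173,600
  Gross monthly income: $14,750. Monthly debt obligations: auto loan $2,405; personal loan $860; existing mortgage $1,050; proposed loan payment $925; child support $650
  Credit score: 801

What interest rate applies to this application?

6.375%

Credit score 801 ≥ 650; Total monthly debts = (2,405 + 860 + 1,050 + 925 + 650) = 5,890. Debt-to-income = 5,890/14,750 = 39.9% — meets 41% limit
Loan-to-value = 173,600/238,500 = 72.8% — pass (95% max)
Row: 801 falls in 720+. Column: 72.8% falls in ≤74%. Rate = 6.375%.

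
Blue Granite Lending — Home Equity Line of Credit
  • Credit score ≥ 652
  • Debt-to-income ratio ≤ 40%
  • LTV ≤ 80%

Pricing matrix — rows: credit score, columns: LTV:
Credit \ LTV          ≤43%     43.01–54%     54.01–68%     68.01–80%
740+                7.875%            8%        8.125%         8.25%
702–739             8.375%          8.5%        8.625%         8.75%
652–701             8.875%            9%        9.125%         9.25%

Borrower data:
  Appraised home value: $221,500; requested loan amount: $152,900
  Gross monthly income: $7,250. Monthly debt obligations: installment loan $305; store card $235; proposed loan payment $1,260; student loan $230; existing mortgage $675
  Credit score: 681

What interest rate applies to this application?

Credit score 681 ≥ 652; Total monthly debts = (305 + 235 + 1,260 + 230 + 675) = 2,705. DTI: 2,705 ÷ 7,250 = 37.3%, within the 40% cap
LTV: 152,900 ÷ 221,500 = 69%, within 80% cap
Credit 681 → row 652–701; LTV 69% → column 68.01–80%. Grid cell → 9.25%.

9.25%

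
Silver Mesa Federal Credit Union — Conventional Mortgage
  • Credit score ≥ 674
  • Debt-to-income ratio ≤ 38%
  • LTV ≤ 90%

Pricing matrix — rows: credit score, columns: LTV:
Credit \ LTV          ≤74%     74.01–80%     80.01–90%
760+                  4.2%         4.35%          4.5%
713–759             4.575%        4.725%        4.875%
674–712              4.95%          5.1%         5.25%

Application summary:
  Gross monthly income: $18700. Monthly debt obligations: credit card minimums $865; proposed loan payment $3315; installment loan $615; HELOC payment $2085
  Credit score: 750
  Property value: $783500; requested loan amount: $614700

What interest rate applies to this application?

Credit score 750 ≥ 674; Total monthly debts = (865 + 3,315 + 615 + 2,085) = 6,880. DTI: 6,880 ÷ 18,700 = 36.8%, within the 38% cap
Loan-to-value = 614,700/783,500 = 78.5% — pass (90% max)
Row: 750 falls in 713–759. Column: 78.5% falls in 74.01–80%. Rate = 4.725%.

4.725%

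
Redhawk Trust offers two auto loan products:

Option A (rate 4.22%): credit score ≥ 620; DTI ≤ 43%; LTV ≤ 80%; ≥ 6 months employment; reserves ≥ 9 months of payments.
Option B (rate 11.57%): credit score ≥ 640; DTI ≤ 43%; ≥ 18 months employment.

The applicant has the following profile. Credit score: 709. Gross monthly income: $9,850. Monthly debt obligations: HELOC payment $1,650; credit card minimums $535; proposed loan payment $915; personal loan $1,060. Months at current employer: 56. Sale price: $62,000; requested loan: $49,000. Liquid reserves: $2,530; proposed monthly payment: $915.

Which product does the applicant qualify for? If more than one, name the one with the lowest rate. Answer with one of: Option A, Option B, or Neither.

Option B

Total debts = (1,650 + 535 + 915 + 1,060) = 4,160; DTI = 4,160/9,850 = 42.2%.
LTV = 49,000/62,000 = 79%.
Reserves = 2,530/915 = 2.8 months.
Option A: score 709 ≥ 620; DTI 42.2% ≤ 43%; LTV 79% ≤ 80%; employment 56 ≥ 6 mo; reserves 2.8 < 9 mo → does not qualify.
Option B: score 709 ≥ 640; DTI 42.2% ≤ 43%; employment 56 ≥ 18 mo → qualifies.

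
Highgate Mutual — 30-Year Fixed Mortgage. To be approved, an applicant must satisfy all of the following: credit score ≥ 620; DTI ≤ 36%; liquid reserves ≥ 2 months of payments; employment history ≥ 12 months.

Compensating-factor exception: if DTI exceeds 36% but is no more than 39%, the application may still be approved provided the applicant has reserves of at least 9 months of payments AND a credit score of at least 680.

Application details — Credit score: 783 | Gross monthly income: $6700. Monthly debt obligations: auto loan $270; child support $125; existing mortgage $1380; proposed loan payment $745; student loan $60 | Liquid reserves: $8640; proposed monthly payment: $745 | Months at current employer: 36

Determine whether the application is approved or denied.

Credit score 783 ≥ 620 (meets base)
Total debts = (270 + 125 + 1,380 + 745 + 60) = 2,580. DTI = 2,580/6,700 = 38.5% > 36% — standard DTI limit exceeded.
Liquid reserves cover 8,640/745 = 11.6 months — ≥ 2 required
Employment 36 ≥ 12 months
38.5% falls in the override range (36%–39%), so the compensating-factor test applies.
Override check — reserves: 11.6 mo (ok); score: 783 (ok).
Both override conditions satisfied; DTI exception granted.

Approved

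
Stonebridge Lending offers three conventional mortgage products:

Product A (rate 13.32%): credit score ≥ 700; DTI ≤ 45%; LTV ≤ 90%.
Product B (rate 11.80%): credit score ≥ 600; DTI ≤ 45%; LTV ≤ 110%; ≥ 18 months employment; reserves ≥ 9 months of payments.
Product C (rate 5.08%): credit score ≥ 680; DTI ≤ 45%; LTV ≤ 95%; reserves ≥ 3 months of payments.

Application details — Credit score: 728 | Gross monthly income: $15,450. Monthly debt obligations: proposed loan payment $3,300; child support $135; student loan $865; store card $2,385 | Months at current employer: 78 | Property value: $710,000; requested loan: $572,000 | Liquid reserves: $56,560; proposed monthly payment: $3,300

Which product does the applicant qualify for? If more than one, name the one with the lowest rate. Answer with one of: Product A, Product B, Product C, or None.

Total debts = (3,300 + 135 + 865 + 2,385) = 6,685; DTI = 6,685/15,450 = 43.3%.
LTV = 572,000/710,000 = 80.6%.
Reserves = 56,560/3,300 = 17.1 months.
Product A: score 728 ≥ 700; DTI 43.3% ≤ 45%; LTV 80.6% ≤ 90% → qualifies.
Product B: score 728 ≥ 600; DTI 43.3% ≤ 45%; LTV 80.6% ≤ 110%; employment 78 ≥ 18 mo; reserves 17.1 ≥ 9 mo → qualifies.
Product C: score 728 ≥ 680; DTI 43.3% ≤ 45%; LTV 80.6% ≤ 95%; reserves 17.1 ≥ 3 mo → qualifies.
Qualifying: Product A, Product B, Product C. Lowest rate is 5.08% → Product C.

Product C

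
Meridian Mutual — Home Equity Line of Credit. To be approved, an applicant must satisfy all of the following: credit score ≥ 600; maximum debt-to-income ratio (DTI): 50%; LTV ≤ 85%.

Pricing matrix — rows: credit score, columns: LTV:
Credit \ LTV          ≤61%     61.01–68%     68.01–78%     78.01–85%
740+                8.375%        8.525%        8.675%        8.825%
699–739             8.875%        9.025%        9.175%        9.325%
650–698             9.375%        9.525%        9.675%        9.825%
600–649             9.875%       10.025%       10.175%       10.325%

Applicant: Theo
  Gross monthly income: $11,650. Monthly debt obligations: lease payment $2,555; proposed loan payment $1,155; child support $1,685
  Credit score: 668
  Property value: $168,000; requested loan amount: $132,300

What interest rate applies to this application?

9.825%

Credit score 668 ≥ 600; Total monthly debts = (2,555 + 1,155 + 1,685) = 5,395. DTI = 5,395/11,650 = 46.3% ≤ 50%
LTV: 132,300 ÷ 168,000 = 78.8%, within 85% cap
Row: 668 falls in 650–698. Column: 78.8% falls in 78.01–85%. Rate = 9.825%.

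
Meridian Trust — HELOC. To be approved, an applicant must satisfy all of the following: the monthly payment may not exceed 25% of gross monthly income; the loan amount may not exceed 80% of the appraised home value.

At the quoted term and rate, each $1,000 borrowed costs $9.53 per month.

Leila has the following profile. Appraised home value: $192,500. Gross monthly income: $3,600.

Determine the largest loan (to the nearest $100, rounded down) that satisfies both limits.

$94,400

Payment cap: 25% × $3,600 = $900/month.
At $9.53 per $1,000, that supports 900/9.53 × 1,000 ≈ $94,438 → $94,400.
LTV cap: 80% × $192,500 = $154,000 → $154,000.
Binding constraint: payment-to-income.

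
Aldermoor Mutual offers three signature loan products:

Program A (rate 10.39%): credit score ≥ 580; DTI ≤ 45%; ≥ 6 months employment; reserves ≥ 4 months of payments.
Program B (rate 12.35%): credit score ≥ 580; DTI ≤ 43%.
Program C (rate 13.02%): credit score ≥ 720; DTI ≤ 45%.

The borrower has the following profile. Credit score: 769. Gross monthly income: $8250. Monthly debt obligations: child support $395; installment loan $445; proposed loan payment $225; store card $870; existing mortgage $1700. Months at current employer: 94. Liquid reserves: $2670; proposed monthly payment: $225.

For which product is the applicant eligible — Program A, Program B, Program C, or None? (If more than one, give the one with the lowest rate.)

Program A

Total debts = (395 + 445 + 225 + 870 + 1,700) = 3,635; DTI = 3,635/8,250 = 44.1%.
Reserves = 2,670/225 = 11.9 months.
Program A: score 769 ≥ 580; DTI 44.1% ≤ 45%; employment 94 ≥ 6 mo; reserves 11.9 ≥ 4 mo → qualifies.
Program B: score 769 ≥ 580; DTI 44.1% > 43% → does not qualify.
Program C: score 769 ≥ 720; DTI 44.1% ≤ 45% → qualifies.
Qualifying: Program A, Program C. Lowest rate is 10.39% → Program A.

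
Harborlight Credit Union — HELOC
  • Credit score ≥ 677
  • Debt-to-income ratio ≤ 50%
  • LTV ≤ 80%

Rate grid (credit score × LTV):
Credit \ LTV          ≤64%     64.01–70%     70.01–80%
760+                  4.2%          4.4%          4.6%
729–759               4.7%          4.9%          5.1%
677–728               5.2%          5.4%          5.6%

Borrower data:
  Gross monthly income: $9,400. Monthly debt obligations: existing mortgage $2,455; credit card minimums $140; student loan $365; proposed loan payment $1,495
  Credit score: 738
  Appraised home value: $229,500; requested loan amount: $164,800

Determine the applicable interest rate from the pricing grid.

5.1%

Credit score 738 ≥ 677; Total monthly debts = (2,455 + 140 + 365 + 1,495) = 4,455. DTI: 4,455 ÷ 9,400 = 47.4%, within the 50% cap
LTV: 164,800 ÷ 229,500 = 71.8%, within 80% cap
Credit 738 → row 729–759; LTV 71.8% → column 70.01–80%. Grid cell → 5.1%.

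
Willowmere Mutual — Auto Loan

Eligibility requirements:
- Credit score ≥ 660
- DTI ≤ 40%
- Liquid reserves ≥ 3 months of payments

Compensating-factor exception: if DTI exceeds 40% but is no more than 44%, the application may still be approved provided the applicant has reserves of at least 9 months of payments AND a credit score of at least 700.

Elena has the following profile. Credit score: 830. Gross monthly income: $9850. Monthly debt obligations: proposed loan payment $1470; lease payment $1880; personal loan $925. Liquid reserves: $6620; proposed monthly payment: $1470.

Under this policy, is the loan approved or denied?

Denied

Credit score 830 ≥ 660 (meets base)
Total debts = (1,470 + 1,880 + 925) = 4,275. DTI = 4,275/9,850 = 43.4% > 40% — standard DTI limit exceeded.
Liquid reserves cover 6,620/1,470 = 4.5 months — ≥ 3 required
43.4% falls in the override range (40%–44%), so the compensating-factor test applies.
Override check — reserves: 4.5 mo (short of 9); score: 830 (ok).
Compensating-factor requirement not fully met.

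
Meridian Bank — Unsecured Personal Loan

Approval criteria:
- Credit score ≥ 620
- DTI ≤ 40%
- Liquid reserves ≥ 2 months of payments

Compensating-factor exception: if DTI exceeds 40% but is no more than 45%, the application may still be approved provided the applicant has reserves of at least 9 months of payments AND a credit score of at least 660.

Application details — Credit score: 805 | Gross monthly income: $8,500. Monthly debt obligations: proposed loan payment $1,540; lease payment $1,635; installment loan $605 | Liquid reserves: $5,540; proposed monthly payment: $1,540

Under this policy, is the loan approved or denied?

Credit score 805 ≥ 620 (meets base)
Total debts = (1,540 + 1,635 + 605) = 3,780. DTI = 3,780/8,500 = 44.5% > 40% — standard DTI limit exceeded.
Reserves = 5,540/1,540 = 3.6 months ≥ 2
DTI 44.5% is within the 40%–45% exception band; checking compensating factors.
Override check — reserves: 3.6 mo (short of 9); score: 805 (ok).
Override conditions not both satisfied; exception does not apply.

Denied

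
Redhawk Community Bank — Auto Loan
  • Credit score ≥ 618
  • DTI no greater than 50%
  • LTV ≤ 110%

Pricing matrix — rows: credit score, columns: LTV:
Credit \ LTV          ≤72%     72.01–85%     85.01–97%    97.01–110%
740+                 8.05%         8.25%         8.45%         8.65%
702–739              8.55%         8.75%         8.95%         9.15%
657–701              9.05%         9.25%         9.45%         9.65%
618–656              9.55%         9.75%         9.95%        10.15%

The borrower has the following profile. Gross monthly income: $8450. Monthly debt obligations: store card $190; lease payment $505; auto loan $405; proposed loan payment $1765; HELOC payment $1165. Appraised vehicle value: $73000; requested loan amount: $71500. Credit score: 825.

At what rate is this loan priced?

Credit score 825 ≥ 618; Total monthly debts = (190 + 505 + 405 + 1,765 + 1,165) = 4,030. DTI: 4,030 ÷ 8,450 = 47.7%, within the 50% cap
LTV: 71,500 ÷ 73,000 = 97.9%, within 110% cap
Score 825 is in the 740+ band; LTV 97.9% is in the 97.01–110% band → 8.65%.

8.65%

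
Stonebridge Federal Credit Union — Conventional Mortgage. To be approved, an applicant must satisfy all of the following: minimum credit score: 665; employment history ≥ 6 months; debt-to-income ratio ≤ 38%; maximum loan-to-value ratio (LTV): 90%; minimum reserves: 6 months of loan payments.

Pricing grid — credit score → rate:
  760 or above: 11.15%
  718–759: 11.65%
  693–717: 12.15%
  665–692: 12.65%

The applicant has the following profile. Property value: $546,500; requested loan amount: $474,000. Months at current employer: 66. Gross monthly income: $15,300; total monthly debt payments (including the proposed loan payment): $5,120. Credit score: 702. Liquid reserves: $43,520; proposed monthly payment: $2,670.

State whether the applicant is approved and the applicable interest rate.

Credit score 702 ≥ 665 (meets minimum)
LTV = 474,000/546,500 = 86.7% ≤ 90%
Employment 66 ≥ 6 months
DTI: 5,120 ÷ 15,300 = 33.5%, within the 38% cap
Liquid reserves cover 43,520/2,670 = 16.3 months — ≥ 6 required
All requirements met. Score 702 falls in the 693–717 tier → 12.15%.

Approved at 12.15%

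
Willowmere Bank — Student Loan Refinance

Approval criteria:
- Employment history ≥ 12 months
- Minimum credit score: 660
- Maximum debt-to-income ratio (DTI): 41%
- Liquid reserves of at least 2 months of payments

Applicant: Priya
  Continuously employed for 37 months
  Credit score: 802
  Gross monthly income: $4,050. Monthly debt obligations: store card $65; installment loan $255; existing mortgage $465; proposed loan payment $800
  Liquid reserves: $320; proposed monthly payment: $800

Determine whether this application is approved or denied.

Employment 37 ≥ 12 months
Credit score 802 ≥ 660 (meets)
Total monthly debts = (65 + 255 + 465 + 800) = 1,585. DTI = 1,585/4,050 = 39.1% ≤ 41%
Reserves: 320 ÷ 800 = 0.4 months (below 2-month minimum)
Fails on reserves.

Denied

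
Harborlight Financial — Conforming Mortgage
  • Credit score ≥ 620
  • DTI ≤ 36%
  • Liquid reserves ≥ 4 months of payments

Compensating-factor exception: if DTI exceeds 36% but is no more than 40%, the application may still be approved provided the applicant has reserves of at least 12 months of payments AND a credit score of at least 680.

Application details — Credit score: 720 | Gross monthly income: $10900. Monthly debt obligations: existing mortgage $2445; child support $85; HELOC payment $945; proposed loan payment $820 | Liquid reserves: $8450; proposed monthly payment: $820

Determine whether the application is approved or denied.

Denied

Credit score 720 ≥ 620 (meets base)
Total debts = (2,445 + 85 + 945 + 820) = 4,295. DTI: 4,295 ÷ 10,900 = 39.4%, over the 36% base limit.
Reserves: 8,450 ÷ 820 = 10.3 months (meets 4-month minimum)
DTI 39.4% is within the 36%–40% exception band; checking compensating factors.
Override check — reserves: 10.3 mo (short of 12); score: 720 (ok).
Compensating-factor requirement not fully met.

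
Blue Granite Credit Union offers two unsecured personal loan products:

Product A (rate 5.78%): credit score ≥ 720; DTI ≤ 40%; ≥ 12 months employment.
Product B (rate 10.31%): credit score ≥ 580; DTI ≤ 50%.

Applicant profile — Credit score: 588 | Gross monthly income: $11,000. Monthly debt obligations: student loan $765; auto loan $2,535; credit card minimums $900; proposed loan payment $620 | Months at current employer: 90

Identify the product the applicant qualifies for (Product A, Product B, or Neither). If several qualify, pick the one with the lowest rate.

Total debts = (765 + 2,535 + 900 + 620) = 4,820; DTI = 4,820/11,000 = 43.8%.
Product A: score 588 < 720; DTI 43.8% > 40%; employment 90 ≥ 12 mo → does not qualify.
Product B: score 588 ≥ 580; DTI 43.8% ≤ 50% → qualifies.

Product B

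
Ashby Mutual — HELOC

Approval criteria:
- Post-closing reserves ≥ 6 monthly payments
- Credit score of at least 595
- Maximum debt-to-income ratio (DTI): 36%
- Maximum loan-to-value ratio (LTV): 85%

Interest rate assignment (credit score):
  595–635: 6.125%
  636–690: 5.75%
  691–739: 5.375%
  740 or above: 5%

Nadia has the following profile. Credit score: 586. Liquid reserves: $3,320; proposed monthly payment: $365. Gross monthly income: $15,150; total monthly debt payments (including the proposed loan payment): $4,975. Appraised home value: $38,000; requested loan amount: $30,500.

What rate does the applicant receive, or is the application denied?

Credit score 586 < 595 (below minimum)
DTI = 4,975/15,150 = 32.8% ≤ 36%
Reserves: 3,320 ÷ 365 = 9.1 months (meets 6-month minimum)
Loan-to-value = 30,500/38,000 = 80.3% — pass (85% max)
Not all requirements met → denied.

Denied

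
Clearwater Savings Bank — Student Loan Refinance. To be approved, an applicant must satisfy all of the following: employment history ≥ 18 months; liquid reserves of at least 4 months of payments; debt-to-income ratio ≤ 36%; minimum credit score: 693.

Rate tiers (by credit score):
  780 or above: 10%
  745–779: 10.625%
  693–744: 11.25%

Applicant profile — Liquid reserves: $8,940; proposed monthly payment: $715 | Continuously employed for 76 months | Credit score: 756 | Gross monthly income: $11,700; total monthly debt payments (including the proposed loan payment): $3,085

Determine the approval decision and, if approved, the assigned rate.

Approved at 10.625%

Credit score 756 ≥ 693 (meets minimum)
DTI: 3,085 ÷ 11,700 = 26.4%, within the 36% cap
Liquid reserves cover 8,940/715 = 12.5 months — ≥ 4 required
Employment 76 ≥ 18 months
All requirements met. Score 756 falls in the 745–779 tier → 10.625%.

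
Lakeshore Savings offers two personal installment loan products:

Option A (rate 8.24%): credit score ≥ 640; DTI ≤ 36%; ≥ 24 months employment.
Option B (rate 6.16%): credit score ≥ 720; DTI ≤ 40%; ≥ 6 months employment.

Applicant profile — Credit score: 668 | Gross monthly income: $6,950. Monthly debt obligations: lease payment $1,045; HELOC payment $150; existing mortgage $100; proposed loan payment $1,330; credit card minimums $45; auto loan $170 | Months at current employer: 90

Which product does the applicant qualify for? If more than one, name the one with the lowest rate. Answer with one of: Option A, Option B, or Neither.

Total debts = (1,045 + 150 + 100 + 1,330 + 45 + 170) = 2,840; DTI = 2,840/6,950 = 40.9%.
Option A: score 668 ≥ 640; DTI 40.9% > 36%; employment 90 ≥ 24 mo → does not qualify.
Option B: score 668 < 720; DTI 40.9% > 40%; employment 90 ≥ 6 mo → does not qualify.

Neither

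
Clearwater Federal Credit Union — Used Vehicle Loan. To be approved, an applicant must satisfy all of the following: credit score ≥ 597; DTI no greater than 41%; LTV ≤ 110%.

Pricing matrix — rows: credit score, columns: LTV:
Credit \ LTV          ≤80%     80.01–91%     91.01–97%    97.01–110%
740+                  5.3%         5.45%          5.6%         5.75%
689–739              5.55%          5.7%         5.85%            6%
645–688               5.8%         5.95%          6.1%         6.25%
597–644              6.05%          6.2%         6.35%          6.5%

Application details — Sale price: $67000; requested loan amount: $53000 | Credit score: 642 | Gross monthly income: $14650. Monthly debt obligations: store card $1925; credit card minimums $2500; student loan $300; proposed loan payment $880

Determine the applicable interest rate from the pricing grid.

Credit score 642 ≥ 597; Total monthly debts = (1,925 + 2,500 + 300 + 880) = 5,605. DTI = 5,605/14,650 = 38.3% ≤ 41%
LTV = 53,000/67,000 = 79.1% ≤ 110%
Row: 642 falls in 597–644. Column: 79.1% falls in ≤80%. Rate = 6.05%.

6.05%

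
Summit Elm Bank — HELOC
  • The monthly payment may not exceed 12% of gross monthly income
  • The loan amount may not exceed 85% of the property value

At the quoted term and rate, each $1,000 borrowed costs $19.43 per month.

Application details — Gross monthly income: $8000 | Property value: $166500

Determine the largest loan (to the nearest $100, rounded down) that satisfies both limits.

Payment cap: 12% × $8,000 = $960/month.
At $19.43 per $1,000, that supports 960/19.43 × 1,000 ≈ $49,408 → $49,400.
LTV cap: 85% × $166,500 = $141,525 → $141,500.
Binding constraint: payment-to-income.

$49,400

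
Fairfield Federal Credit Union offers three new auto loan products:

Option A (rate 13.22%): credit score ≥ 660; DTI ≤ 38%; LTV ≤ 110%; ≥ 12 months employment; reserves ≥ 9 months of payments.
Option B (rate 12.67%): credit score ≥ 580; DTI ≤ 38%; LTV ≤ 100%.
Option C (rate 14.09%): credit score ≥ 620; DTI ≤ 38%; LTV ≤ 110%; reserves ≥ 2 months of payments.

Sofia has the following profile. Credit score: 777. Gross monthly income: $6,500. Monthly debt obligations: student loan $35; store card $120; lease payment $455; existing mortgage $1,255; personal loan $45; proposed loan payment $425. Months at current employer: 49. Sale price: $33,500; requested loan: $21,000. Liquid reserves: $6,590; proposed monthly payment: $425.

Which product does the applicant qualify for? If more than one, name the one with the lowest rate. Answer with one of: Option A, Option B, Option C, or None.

Total debts = (35 + 120 + 455 + 1,255 + 45 + 425) = 2,335; DTI = 2,335/6,500 = 35.9%.
LTV = 21,000/33,500 = 62.7%.
Reserves = 6,590/425 = 15.5 months.
Option A: score 777 ≥ 660; DTI 35.9% ≤ 38%; LTV 62.7% ≤ 110%; employment 49 ≥ 12 mo; reserves 15.5 ≥ 9 mo → qualifies.
Option B: score 777 ≥ 580; DTI 35.9% ≤ 38%; LTV 62.7% ≤ 100% → qualifies.
Option C: score 777 ≥ 620; DTI 35.9% ≤ 38%; LTV 62.7% ≤ 110%; reserves 15.5 ≥ 2 mo → qualifies.
Qualifying: Option A, Option B, Option C. Lowest rate is 12.67% → Option B.

Option B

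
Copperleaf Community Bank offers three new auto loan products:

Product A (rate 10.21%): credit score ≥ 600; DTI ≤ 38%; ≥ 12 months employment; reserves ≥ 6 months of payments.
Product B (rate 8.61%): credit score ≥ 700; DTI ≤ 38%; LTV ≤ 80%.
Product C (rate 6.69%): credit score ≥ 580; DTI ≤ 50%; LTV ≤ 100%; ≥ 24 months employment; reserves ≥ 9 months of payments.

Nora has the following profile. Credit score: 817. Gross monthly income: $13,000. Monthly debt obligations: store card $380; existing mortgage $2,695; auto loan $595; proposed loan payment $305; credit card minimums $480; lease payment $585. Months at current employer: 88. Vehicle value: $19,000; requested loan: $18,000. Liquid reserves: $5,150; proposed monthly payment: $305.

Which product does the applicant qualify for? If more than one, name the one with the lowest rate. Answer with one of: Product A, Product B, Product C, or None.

Total debts = (380 + 2,695 + 595 + 305 + 480 + 585) = 5,040; DTI = 5,040/13,000 = 38.8%.
LTV = 18,000/19,000 = 94.7%.
Reserves = 5,150/305 = 16.9 months.
Product A: score 817 ≥ 600; DTI 38.8% > 38%; employment 88 ≥ 12 mo; reserves 16.9 ≥ 6 mo → does not qualify.
Product B: score 817 ≥ 700; DTI 38.8% > 38%; LTV 94.7% > 80% → does not qualify.
Product C: score 817 ≥ 580; DTI 38.8% ≤ 50%; LTV 94.7% ≤ 100%; employment 88 ≥ 24 mo; reserves 16.9 ≥ 9 mo → qualifies.

Product C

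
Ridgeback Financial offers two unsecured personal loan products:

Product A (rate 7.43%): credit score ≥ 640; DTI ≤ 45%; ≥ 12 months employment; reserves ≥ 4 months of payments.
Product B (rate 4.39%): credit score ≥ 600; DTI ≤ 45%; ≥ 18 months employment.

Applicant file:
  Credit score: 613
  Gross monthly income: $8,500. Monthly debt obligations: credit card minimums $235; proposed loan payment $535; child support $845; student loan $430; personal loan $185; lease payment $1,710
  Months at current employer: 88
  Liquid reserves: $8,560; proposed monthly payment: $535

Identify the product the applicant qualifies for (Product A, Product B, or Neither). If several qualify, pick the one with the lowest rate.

Total debts = (235 + 535 + 845 + 430 + 185 + 1,710) = 3,940; DTI = 3,940/8,500 = 46.4%.
Reserves = 8,560/535 = 16.0 months.
Product A: score 613 < 640; DTI 46.4% > 45%; employment 88 ≥ 12 mo; reserves 16.0 ≥ 4 mo → does not qualify.
Product B: score 613 ≥ 600; DTI 46.4% > 45%; employment 88 ≥ 18 mo → does not qualify.

Neither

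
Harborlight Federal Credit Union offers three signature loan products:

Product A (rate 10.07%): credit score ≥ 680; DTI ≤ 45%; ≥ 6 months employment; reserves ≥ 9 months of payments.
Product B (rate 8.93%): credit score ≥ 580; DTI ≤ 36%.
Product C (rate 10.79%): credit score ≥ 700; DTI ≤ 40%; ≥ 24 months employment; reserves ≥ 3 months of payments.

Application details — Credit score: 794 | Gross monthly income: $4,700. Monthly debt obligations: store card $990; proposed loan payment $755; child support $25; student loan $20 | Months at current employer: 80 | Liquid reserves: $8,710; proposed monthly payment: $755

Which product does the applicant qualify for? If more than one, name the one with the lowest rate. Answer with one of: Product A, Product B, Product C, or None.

Total debts = (990 + 755 + 25 + 20) = 1,790; DTI = 1,790/4,700 = 38.1%.
Reserves = 8,710/755 = 11.5 months.
Product A: score 794 ≥ 680; DTI 38.1% ≤ 45%; employment 80 ≥ 6 mo; reserves 11.5 ≥ 9 mo → qualifies.
Product B: score 794 ≥ 580; DTI 38.1% > 36% → does not qualify.
Product C: score 794 ≥ 700; DTI 38.1% ≤ 40%; employment 80 ≥ 24 mo; reserves 11.5 ≥ 3 mo → qualifies.
Qualifying: Product A, Product C. Lowest rate is 10.07% → Product A.

Product A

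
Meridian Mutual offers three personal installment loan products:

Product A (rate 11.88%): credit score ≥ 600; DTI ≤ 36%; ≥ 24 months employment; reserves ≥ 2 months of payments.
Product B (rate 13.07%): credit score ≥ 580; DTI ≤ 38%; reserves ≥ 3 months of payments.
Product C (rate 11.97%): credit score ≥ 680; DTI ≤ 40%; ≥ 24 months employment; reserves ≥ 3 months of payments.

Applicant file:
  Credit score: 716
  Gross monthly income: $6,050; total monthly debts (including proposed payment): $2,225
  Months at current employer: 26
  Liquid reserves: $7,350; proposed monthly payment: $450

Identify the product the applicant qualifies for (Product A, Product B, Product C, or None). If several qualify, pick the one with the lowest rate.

DTI = 2,225/6,050 = 36.8%.
Reserves = 7,350/450 = 16.3 months.
Product A: score 716 ≥ 600; DTI 36.8% > 36%; employment 26 ≥ 24 mo; reserves 16.3 ≥ 2 mo → does not qualify.
Product B: score 716 ≥ 580; DTI 36.8% ≤ 38%; reserves 16.3 ≥ 3 mo → qualifies.
Product C: score 716 ≥ 680; DTI 36.8% ≤ 40%; employment 26 ≥ 24 mo; reserves 16.3 ≥ 3 mo → qualifies.
Qualifying: Product B, Product C. Lowest rate is 11.97% → Product C.

Product C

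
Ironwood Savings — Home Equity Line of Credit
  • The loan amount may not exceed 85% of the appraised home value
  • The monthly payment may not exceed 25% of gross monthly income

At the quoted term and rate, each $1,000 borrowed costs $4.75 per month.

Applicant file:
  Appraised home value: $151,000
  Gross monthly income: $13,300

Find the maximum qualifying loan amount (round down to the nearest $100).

Payment cap: 25% × $13,300 = $3,325/month.
At $4.75 per $1,000, that supports 3,325/4.75 × 1,000 ≈ $700,000 → $700,000.
LTV cap: 85% × $151,000 = $128,350 → $128,300.
Binding constraint: loan-to-value.

$128,300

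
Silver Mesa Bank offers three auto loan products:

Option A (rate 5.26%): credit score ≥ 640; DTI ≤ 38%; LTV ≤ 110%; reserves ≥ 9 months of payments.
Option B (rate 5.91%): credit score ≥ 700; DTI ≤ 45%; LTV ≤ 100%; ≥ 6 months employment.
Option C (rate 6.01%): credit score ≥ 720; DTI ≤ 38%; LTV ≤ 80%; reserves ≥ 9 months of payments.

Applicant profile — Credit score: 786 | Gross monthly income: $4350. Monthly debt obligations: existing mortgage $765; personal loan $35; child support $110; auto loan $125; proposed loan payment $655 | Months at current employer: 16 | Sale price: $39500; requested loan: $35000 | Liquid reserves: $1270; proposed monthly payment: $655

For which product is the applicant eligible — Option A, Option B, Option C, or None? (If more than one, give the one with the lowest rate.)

Total debts = (765 + 35 + 110 + 125 + 655) = 1,690; DTI = 1,690/4,350 = 38.9%.
LTV = 35,000/39,500 = 88.6%.
Reserves = 1,270/655 = 1.9 months.
Option A: score 786 ≥ 640; DTI 38.9% > 38%; LTV 88.6% ≤ 110%; reserves 1.9 < 9 mo → does not qualify.
Option B: score 786 ≥ 700; DTI 38.9% ≤ 45%; LTV 88.6% ≤ 100%; employment 16 ≥ 6 mo → qualifies.
Option C: score 786 ≥ 720; DTI 38.9% > 38%; LTV 88.6% > 80%; reserves 1.9 < 9 mo → does not qualify.

Option B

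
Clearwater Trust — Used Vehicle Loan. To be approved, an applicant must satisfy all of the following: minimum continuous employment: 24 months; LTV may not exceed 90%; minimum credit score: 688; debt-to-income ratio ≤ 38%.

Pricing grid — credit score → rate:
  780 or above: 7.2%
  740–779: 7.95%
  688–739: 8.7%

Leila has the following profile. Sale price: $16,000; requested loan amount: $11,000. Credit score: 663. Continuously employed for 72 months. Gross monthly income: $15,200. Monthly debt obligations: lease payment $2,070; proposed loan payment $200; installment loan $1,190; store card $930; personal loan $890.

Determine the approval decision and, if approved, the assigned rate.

Denied

Credit score 663 < 688 (below minimum)
Employment 72 ≥ 24 months
Total monthly debts = (2,070 + 200 + 1,190 + 930 + 890) = 5,280. Debt-to-income = 5,280/15,200 = 34.7% — meets 38% limit
LTV = 11,000/16,000 = 68.8% ≤ 90%
Not all requirements met → denied.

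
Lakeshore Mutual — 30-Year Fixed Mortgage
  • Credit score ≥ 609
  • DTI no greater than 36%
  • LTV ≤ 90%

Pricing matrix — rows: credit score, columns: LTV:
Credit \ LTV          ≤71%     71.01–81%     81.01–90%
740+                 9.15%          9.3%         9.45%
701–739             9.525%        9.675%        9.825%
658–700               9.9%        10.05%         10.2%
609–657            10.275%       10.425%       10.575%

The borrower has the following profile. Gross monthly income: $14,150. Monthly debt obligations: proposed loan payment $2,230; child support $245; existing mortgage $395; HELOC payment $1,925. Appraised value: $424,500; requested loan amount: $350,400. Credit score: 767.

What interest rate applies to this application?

Credit score 767 ≥ 609; Total monthly debts = (2,230 + 245 + 395 + 1,925) = 4,795. DTI: 4,795 ÷ 14,150 = 33.9%, within the 36% cap
LTV = 350,400/424,500 = 82.5% ≤ 90%
Score 767 is in the 740+ band; LTV 82.5% is in the 81.01–90% band → 9.45%.

9.45%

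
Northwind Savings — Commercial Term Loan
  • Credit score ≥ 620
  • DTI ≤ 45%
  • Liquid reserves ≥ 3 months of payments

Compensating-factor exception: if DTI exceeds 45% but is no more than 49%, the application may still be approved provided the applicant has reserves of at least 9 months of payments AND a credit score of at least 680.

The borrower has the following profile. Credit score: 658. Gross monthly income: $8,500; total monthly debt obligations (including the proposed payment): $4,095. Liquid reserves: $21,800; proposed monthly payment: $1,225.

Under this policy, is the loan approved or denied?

Credit score 658 ≥ 620 (meets base)
DTI = 4,095/8,500 = 48.2% > 45% — standard DTI limit exceeded.
Liquid reserves cover 21,800/1,225 = 17.8 months — ≥ 3 required
DTI 48.2% is within the 45%–49% exception band; checking compensating factors.
Override check — reserves: 17.8 mo (ok); score: 658 (below 680).
Compensating-factor requirement not fully met.

Denied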